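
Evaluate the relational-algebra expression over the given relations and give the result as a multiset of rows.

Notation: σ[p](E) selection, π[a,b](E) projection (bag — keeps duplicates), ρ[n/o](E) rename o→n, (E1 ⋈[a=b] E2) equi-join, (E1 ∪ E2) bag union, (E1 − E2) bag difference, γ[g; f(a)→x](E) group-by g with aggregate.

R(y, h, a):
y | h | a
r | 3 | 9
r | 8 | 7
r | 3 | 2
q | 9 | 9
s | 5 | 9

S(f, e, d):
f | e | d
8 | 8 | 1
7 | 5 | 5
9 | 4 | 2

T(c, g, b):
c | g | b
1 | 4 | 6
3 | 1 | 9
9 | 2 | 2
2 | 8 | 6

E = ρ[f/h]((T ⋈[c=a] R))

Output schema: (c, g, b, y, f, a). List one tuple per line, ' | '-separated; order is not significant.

Subexpression sizes:
  T → 4
  R → 5
  (T ⋈[c=a] R) → 4
  ρ[f/h]((T ⋈[c=a] R)) → 4

== RESULT ==
c | g | b | y | f | a
2 | 8 | 6 | r | 3 | 2
9 | 2 | 2 | q | 9 | 9
9 | 2 | 2 | r | 3 | 9
9 | 2 | 2 | s | 5 | 9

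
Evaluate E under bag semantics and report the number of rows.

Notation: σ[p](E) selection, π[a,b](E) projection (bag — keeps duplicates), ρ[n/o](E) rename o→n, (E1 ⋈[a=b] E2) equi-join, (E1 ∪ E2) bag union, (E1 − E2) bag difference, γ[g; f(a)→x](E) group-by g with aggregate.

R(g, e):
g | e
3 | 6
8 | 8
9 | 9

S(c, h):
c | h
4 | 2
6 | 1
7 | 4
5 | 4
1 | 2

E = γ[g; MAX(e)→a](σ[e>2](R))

Row counts bottom-up:
  R → 3
  σ[e>2](R) → 3
  γ[g; MAX(e)→a](σ[e>2](R)) → 3

|E| = 3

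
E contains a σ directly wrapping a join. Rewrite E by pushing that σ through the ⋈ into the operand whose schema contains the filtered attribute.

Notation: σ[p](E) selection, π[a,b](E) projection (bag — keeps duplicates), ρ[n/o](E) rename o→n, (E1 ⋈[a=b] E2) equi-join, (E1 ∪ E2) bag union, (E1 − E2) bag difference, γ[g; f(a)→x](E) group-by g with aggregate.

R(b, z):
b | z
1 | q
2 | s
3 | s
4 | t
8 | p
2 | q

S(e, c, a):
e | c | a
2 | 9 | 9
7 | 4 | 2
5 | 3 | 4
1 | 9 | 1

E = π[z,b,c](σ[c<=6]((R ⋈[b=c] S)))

σ filters on c, owned by the right side.
E' = π[z,b,c]((R ⋈[b=c] σ[c<=6](S)))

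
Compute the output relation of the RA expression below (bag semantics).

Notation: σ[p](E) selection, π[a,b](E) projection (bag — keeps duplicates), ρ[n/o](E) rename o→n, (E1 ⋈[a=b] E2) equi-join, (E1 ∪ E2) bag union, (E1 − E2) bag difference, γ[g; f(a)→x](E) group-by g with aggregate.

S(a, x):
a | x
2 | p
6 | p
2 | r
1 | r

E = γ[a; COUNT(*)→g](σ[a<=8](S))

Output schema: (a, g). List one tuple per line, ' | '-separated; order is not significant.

Per-node cardinality:
  S → 4
  σ[a<=8](S) → 4
  γ[a; COUNT(*)→g](σ[a<=8](S)) → 3

== RESULT ==
a | g
1 | 1
2 | 2
6 | 1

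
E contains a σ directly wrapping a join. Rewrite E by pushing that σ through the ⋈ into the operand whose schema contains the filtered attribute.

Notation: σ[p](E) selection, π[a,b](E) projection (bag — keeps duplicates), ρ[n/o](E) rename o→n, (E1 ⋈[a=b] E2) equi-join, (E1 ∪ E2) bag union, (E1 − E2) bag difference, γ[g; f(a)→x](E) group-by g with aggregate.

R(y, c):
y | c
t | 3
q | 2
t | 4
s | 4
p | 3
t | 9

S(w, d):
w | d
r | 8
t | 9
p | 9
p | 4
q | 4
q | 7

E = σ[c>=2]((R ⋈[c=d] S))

σ filters on c, owned by the left side.
E' = (σ[c>=2](R) ⋈[c=d] S)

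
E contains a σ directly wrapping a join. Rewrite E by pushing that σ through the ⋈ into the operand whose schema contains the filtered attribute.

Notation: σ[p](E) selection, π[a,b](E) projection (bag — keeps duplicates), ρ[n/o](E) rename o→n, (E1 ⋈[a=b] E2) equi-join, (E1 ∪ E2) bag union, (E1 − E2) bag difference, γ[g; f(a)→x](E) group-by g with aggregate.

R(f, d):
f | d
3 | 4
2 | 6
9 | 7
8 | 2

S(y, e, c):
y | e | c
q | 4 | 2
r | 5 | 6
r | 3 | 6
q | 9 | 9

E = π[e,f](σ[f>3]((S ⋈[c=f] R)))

σ filters on f, owned by the right side.
E' = π[e,f]((S ⋈[c=f] σ[f>3](R)))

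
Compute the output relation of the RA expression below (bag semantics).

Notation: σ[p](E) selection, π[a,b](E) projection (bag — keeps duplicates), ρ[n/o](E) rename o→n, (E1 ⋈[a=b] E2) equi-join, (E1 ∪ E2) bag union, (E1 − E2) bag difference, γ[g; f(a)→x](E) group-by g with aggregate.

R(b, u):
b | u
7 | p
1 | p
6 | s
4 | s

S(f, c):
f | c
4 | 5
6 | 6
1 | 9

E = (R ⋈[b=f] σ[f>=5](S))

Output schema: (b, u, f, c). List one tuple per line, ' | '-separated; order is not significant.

Stepwise |·|:
  R → 4
  S → 3
  σ[f>=5](S) → 1
  (R ⋈[b=f] σ[f>=5](S)) → 1

== RESULT ==
b | u | f | c
6 | s | 6 | 6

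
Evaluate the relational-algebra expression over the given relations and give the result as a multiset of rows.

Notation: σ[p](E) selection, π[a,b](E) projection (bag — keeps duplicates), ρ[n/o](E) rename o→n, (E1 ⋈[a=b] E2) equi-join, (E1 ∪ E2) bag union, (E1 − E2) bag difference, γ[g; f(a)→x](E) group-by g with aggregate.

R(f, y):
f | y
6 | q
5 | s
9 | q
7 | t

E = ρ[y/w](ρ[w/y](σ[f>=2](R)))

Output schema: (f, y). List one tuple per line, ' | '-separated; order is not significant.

Row counts bottom-up:
  R → 4
  σ[f>=2](R) → 4
  ρ[w/y](σ[f>=2](R)) → 4
  ρ[y/w](ρ[w/y](σ[f>=2](R))) → 4

== RESULT ==
f | y
5 | s
6 | q
7 | t
9 | q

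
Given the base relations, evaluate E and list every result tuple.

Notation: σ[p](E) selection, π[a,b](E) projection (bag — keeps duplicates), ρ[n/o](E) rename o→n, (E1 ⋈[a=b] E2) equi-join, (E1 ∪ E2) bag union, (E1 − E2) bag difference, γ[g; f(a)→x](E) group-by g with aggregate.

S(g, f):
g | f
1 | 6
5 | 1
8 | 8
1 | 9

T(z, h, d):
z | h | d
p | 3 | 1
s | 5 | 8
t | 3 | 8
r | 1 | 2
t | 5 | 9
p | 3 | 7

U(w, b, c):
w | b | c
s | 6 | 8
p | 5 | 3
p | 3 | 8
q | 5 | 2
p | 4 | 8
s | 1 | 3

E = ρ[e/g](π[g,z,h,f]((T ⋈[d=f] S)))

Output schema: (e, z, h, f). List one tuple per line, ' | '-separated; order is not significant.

Per-node cardinality:
  T → 6
  S → 4
  (T ⋈[d=f] S) → 4
  π[g,z,h,f]((T ⋈[d=f] S)) → 4
  ρ[e/g](π[g,z,h,f]((T ⋈[d=f] S))) → 4

== RESULT ==
e | z | h | f
1 | t | 5 | 9
5 | p | 3 | 1
8 | s | 5 | 8
8 | t | 3 | 8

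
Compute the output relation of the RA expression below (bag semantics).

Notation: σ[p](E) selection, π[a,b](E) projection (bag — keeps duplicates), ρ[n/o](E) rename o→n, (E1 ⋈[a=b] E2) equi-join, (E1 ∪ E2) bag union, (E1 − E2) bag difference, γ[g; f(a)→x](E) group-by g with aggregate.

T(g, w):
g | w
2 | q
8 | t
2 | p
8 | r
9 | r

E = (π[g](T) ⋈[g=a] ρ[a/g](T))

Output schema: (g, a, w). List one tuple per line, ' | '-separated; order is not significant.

Per-node cardinality:
  T → 5
  π[g](T) → 5
  T → 5
  ρ[a/g](T) → 5
  (π[g](T) ⋈[g=a] ρ[a/g](T)) → 9

== RESULT ==
g | a | w
2 | 2 | p
2 | 2 | p
2 | 2 | q
2 | 2 | q
8 | 8 | r
8 | 8 | r
8 | 8 | t
8 | 8 | t
9 | 9 | r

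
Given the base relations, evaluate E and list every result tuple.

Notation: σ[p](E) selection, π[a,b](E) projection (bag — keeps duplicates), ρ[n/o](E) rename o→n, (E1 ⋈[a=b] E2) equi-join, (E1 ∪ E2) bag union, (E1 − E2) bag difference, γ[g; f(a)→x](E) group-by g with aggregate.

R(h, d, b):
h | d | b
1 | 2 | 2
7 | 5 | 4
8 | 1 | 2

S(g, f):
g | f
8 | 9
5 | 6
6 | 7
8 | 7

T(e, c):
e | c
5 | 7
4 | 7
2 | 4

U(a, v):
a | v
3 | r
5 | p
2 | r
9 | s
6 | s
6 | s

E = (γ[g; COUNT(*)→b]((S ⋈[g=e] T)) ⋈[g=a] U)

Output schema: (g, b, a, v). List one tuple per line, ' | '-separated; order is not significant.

Stepwise |·|:
  S → 4
  T → 3
  (S ⋈[g=e] T) → 1
  γ[g; COUNT(*)→b]((S ⋈[g=e] T)) → 1
  U → 6
  (γ[g; COUNT(*)→b]((S ⋈[g=e] T)) ⋈[g=a] U) → 1

== RESULT ==
g | b | a | v
5 | 1 | 5 | p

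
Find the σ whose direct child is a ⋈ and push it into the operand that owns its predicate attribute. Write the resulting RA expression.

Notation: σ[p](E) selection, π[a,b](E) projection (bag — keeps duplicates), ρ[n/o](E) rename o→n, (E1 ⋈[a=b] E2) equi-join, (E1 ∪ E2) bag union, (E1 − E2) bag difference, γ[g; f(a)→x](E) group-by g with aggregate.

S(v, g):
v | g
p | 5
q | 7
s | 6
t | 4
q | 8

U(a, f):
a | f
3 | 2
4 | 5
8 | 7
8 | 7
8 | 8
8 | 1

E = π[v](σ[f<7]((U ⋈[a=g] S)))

σ filters on f, owned by the left side.
E' = π[v]((σ[f<7](U) ⋈[a=g] S))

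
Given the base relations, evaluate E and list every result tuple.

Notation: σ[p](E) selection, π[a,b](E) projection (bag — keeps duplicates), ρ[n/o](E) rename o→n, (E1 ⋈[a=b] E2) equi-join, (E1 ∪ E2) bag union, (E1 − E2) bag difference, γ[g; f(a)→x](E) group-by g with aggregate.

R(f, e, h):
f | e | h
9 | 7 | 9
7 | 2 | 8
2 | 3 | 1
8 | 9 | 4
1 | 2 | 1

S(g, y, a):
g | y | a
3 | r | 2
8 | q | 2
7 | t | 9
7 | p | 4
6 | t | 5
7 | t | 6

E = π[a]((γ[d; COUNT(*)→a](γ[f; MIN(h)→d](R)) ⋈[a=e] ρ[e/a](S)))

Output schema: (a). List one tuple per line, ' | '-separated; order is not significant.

Row counts bottom-up:
  R → 5
  γ[f; MIN(h)→d](R) → 5
  γ[d; COUNT(*)→a](γ[f; MIN(h)→d](R)) → 4
  S → 6
  ρ[e/a](S) → 6
  (γ[d; COUNT(*)→a](γ[f; MIN(h)→d](R)) ⋈[a=e] ρ[e/a](S)) → 2
  π[a]((γ[d; COUNT(*)→a](γ[f; MIN(h)→d](R)) ⋈[a=e] ρ[e/a](S))) → 2

== RESULT ==
a
2
2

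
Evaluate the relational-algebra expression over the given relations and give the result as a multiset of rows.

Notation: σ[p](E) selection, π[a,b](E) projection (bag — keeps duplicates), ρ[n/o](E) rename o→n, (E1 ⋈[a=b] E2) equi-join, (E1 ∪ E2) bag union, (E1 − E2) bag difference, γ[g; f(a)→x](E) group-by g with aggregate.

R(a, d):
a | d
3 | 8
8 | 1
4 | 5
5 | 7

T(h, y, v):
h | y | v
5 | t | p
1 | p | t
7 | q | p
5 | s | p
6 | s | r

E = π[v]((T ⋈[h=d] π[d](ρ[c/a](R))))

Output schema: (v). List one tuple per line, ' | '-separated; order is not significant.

Row counts bottom-up:
  T → 5
  R → 4
  ρ[c/a](R) → 4
  π[d](ρ[c/a](R)) → 4
  (T ⋈[h=d] π[d](ρ[c/a](R))) → 4
  π[v]((T ⋈[h=d] π[d](ρ[c/a](R)))) → 4

== RESULT ==
v
p
p
p
t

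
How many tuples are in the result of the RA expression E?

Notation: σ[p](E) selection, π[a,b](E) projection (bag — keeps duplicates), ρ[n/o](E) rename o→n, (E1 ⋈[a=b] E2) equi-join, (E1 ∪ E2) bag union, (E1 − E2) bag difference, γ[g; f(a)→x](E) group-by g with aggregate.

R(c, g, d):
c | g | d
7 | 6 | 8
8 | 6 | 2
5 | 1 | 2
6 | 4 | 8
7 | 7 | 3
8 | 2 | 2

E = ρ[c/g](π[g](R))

Row counts bottom-up:
  R → 6
  π[g](R) → 6
  ρ[c/g](π[g](R)) → 6

|E| = 6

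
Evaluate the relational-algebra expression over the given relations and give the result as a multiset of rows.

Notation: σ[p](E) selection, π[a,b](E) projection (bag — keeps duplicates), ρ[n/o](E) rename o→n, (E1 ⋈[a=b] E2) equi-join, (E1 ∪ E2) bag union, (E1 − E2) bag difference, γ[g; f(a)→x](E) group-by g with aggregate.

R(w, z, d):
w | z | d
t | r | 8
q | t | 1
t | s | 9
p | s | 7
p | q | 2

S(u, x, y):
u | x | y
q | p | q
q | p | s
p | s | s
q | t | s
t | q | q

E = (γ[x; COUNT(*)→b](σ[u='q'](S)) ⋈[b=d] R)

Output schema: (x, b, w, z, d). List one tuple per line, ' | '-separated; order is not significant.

Subexpression sizes:
  S → 5
  σ[u='q'](S) → 3
  γ[x; COUNT(*)→b](σ[u='q'](S)) → 2
  R → 5
  (γ[x; COUNT(*)→b](σ[u='q'](S)) ⋈[b=d] R) → 2

== RESULT ==
x | b | w | z | d
p | 2 | p | q | 2
t | 1 | q | t | 1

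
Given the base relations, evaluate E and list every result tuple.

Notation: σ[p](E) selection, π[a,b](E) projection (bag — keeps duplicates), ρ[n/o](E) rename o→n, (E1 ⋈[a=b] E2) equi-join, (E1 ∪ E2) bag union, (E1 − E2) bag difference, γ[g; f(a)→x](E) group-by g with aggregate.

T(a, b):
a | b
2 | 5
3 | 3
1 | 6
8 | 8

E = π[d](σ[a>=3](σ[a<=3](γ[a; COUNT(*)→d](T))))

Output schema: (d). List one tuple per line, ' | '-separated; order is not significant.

Row counts bottom-up:
  T → 4
  γ[a; COUNT(*)→d](T) → 4
  σ[a<=3](γ[a; COUNT(*)→d](T)) → 3
  σ[a>=3](σ[a<=3](γ[a; COUNT(*)→d](T))) → 1
  π[d](σ[a>=3](σ[a<=3](γ[a; COUNT(*)→d](T)))) → 1

== RESULT ==
d
1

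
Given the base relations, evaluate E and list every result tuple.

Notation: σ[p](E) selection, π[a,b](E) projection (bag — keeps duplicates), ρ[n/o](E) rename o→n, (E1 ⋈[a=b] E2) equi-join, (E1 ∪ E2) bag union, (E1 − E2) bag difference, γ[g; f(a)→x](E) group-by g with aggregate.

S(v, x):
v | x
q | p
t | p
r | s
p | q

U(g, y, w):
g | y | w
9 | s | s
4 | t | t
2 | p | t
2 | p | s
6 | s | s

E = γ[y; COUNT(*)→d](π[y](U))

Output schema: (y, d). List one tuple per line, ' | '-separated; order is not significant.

Stepwise |·|:
  U → 5
  π[y](U) → 5
  γ[y; COUNT(*)→d](π[y](U)) → 3

== RESULT ==
y | d
p | 2
s | 2
t | 1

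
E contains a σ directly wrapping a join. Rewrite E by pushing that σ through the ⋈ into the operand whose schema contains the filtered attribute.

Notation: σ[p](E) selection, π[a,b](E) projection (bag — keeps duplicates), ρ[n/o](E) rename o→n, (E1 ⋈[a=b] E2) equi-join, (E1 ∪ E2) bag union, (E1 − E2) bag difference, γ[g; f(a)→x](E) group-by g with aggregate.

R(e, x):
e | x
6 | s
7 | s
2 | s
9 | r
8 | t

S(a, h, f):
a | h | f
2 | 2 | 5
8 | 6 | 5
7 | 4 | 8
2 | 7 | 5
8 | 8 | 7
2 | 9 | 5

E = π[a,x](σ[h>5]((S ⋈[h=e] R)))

σ filters on h, owned by the left side.
E' = π[a,x]((σ[h>5](S) ⋈[h=e] R))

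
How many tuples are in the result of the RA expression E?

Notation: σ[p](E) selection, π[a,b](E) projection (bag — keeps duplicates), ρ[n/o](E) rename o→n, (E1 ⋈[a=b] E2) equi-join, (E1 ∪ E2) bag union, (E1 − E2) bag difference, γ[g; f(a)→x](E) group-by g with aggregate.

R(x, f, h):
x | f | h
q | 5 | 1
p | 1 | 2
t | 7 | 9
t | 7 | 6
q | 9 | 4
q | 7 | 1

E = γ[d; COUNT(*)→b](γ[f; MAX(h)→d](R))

Subexpression sizes:
  R → 6
  γ[f; MAX(h)→d](R) → 4
  γ[d; COUNT(*)→b](γ[f; MAX(h)→d](R)) → 4

|E| = 4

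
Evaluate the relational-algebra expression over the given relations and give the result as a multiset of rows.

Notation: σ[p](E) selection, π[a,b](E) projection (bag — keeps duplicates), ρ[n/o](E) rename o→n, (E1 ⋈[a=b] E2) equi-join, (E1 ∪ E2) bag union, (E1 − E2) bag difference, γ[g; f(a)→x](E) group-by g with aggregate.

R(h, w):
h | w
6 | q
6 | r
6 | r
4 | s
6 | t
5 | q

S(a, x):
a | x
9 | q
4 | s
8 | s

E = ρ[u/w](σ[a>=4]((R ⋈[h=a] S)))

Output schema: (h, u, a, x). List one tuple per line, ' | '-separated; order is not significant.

Row counts bottom-up:
  R → 6
  S → 3
  (R ⋈[h=a] S) → 1
  σ[a>=4]((R ⋈[h=a] S)) → 1
  ρ[u/w](σ[a>=4]((R ⋈[h=a] S))) → 1

== RESULT ==
h | u | a | x
4 | s | 4 | s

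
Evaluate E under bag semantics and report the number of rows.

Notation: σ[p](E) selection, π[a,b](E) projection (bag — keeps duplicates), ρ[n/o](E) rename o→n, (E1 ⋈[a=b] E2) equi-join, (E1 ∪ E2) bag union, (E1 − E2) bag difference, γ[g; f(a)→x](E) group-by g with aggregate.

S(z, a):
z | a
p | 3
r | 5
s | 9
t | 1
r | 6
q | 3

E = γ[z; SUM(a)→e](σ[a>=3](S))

Stepwise |·|:
  S → 6
  σ[a>=3](S) → 5
  γ[z; SUM(a)→e](σ[a>=3](S)) → 4

|E| = 4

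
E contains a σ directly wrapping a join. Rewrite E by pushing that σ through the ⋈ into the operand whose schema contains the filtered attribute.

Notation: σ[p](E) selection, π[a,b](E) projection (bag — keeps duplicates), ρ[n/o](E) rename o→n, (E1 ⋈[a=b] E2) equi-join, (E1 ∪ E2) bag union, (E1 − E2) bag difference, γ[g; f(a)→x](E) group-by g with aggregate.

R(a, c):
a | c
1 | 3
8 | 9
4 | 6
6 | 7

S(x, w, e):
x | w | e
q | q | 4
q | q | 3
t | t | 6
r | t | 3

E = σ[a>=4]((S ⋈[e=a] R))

σ filters on a, owned by the right side.
E' = (S ⋈[e=a] σ[a>=4](R))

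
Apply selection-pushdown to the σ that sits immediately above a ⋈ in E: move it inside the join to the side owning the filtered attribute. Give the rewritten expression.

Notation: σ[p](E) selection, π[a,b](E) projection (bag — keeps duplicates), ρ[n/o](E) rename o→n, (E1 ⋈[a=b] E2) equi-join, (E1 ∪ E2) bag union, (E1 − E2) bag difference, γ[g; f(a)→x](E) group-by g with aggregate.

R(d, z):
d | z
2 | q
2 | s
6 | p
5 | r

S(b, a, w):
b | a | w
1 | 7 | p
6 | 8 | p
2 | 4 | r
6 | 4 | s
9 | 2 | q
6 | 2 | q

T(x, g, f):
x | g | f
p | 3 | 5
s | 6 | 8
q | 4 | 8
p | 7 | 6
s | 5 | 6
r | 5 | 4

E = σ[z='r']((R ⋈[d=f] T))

σ filters on z, owned by the left side.
E' = (σ[z='r'](R) ⋈[d=f] T)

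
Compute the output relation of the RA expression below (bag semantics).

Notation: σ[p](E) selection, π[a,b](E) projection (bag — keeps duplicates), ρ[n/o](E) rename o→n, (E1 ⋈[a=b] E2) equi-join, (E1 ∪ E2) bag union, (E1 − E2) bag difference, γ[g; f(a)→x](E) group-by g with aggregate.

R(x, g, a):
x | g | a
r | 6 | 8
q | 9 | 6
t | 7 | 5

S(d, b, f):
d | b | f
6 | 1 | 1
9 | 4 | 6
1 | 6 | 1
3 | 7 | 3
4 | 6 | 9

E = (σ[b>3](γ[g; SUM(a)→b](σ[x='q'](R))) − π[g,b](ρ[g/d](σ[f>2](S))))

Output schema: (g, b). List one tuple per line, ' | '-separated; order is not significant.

Row counts bottom-up:
  R → 3
  σ[x='q'](R) → 1
  γ[g; SUM(a)→b](σ[x='q'](R)) → 1
  σ[b>3](γ[g; SUM(a)→b](σ[x='q'](R))) → 1
  S → 5
  σ[f>2](S) → 3
  ρ[g/d](σ[f>2](S)) → 3
  π[g,b](ρ[g/d](σ[f>2](S))) → 3
  (σ[b>3](γ[g; SUM(a)→b](σ[x='q'](R))) − π[g,b](ρ[g/d](σ[f>2](S)))) → 1

== RESULT ==
g | b
9 | 6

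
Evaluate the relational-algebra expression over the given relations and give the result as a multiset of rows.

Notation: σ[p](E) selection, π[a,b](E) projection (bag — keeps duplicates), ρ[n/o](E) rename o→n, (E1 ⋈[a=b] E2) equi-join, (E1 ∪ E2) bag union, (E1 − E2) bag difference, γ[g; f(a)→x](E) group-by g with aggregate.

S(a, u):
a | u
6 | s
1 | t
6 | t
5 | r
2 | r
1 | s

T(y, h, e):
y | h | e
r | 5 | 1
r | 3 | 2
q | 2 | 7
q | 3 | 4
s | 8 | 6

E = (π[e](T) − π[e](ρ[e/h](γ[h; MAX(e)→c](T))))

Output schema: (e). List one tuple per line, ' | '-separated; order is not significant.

Row counts bottom-up:
  T → 5
  π[e](T) → 5
  T → 5
  γ[h; MAX(e)→c](T) → 4
  ρ[e/h](γ[h; MAX(e)→c](T)) → 4
  π[e](ρ[e/h](γ[h; MAX(e)→c](T))) → 4
  (π[e](T) − π[e](ρ[e/h](γ[h; MAX(e)→c](T)))) → 4

== RESULT ==
e
1
4
6
7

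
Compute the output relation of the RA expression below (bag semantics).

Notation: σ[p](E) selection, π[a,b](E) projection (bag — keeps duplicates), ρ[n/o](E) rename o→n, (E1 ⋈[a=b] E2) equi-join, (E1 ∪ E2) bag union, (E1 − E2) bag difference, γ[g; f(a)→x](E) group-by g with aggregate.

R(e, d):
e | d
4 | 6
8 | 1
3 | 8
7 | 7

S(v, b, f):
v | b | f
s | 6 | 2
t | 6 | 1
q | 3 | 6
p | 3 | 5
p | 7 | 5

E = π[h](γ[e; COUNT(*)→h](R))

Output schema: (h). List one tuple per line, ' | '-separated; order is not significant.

Subexpression sizes:
  R → 4
  γ[e; COUNT(*)→h](R) → 4
  π[h](γ[e; COUNT(*)→h](R)) → 4

== RESULT ==
h
1
1
1
1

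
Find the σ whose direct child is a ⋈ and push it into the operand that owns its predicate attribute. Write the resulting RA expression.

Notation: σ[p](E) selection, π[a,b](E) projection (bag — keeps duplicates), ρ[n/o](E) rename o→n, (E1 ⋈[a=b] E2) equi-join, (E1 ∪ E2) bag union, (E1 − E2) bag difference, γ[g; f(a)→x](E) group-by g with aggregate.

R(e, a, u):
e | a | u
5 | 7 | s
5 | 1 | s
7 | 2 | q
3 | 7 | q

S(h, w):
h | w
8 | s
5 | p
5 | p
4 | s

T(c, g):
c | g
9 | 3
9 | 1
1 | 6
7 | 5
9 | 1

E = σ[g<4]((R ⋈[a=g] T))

σ filters on g, owned by the right side.
E' = (R ⋈[a=g] σ[g<4](T))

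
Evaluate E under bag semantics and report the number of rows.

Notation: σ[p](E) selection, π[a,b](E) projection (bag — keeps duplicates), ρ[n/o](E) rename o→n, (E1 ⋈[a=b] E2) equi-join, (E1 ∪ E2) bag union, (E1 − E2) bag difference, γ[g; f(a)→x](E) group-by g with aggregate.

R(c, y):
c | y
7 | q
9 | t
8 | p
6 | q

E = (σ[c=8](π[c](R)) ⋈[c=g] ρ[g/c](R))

Per-node cardinality:
  R → 4
  π[c](R) → 4
  σ[c=8](π[c](R)) → 1
  R → 4
  ρ[g/c](R) → 4
  (σ[c=8](π[c](R)) ⋈[c=g] ρ[g/c](R)) → 1

|E| = 1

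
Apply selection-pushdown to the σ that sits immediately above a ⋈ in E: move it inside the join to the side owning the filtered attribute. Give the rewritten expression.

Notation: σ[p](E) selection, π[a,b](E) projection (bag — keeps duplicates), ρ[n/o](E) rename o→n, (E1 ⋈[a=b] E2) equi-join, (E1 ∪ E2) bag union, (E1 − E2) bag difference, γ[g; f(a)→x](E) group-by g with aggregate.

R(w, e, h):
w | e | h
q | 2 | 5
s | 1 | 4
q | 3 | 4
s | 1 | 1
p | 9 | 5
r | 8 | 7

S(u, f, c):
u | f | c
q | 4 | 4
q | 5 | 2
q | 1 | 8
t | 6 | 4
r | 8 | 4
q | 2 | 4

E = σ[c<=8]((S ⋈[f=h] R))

σ filters on c, owned by the left side.
E' = (σ[c<=8](S) ⋈[f=h] R)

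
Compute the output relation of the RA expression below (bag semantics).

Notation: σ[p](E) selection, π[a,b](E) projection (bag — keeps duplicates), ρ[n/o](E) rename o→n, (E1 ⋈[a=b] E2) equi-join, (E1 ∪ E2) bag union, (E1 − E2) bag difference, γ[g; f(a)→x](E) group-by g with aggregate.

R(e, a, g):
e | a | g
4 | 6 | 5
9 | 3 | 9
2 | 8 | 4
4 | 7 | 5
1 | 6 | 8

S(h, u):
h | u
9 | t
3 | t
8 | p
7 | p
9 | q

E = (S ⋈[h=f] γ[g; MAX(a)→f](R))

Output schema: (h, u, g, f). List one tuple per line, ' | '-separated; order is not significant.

Per-node cardinality:
  S → 5
  R → 5
  γ[g; MAX(a)→f](R) → 4
  (S ⋈[h=f] γ[g; MAX(a)→f](R)) → 3

== RESULT ==
h | u | g | f
3 | t | 9 | 3
7 | p | 5 | 7
8 | p | 4 | 8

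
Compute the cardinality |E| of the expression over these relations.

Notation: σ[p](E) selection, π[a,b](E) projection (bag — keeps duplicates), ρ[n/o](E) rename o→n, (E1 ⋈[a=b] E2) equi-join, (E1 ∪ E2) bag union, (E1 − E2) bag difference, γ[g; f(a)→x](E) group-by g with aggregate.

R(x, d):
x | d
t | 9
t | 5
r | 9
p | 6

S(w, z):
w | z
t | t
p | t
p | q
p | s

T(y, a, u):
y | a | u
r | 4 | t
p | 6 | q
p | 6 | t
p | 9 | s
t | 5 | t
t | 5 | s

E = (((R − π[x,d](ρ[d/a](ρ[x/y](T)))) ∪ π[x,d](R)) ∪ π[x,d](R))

Row counts bottom-up:
  R → 4
  T → 6
  ρ[x/y](T) → 6
  ρ[d/a](ρ[x/y](T)) → 6
  π[x,d](ρ[d/a](ρ[x/y](T))) → 6
  (R − π[x,d](ρ[d/a](ρ[x/y](T)))) → 2
  R → 4
  π[x,d](R) → 4
  ((R − π[x,d](ρ[d/a](ρ[x/y](T)))) ∪ π[x,d](R)) → 6
  R → 4
  π[x,d](R) → 4
  (((R − π[x,d](ρ[d/a](ρ[x/y](T)))) ∪ π[x,d](R)) ∪ π[x,d](R)) → 10

|E| = 10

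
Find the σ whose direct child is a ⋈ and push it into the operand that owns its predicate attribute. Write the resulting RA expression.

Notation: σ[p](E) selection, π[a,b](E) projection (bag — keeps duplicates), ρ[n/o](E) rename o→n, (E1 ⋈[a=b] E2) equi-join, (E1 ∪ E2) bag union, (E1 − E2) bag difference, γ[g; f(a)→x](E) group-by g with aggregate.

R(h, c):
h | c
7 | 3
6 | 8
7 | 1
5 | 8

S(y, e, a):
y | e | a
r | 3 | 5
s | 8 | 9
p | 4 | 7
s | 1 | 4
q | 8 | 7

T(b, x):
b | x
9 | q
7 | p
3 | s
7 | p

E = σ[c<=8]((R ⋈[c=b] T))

σ filters on c, owned by the left side.
E' = (σ[c<=8](R) ⋈[c=b] T)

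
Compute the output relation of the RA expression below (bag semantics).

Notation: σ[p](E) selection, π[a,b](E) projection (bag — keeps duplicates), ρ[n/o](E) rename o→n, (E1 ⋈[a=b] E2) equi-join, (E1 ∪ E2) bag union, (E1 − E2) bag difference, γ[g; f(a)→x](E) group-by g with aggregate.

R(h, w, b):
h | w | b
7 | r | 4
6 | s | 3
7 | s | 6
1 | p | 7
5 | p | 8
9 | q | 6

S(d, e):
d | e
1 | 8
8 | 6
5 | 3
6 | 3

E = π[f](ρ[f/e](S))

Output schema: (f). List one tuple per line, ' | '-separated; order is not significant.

Row counts bottom-up:
  S → 4
  ρ[f/e](S) → 4
  π[f](ρ[f/e](S)) → 4

== RESULT ==
f
3
3
6
8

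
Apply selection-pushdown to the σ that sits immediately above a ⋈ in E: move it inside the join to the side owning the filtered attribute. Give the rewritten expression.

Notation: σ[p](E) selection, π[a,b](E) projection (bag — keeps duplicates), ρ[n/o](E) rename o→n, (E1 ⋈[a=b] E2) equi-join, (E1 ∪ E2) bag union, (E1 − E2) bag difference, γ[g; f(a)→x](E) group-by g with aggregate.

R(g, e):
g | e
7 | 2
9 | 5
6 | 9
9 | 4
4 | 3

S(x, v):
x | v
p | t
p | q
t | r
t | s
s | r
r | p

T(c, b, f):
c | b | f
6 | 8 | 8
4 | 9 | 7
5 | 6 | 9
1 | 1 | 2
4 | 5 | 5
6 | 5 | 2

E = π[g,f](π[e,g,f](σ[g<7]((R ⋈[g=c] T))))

σ filters on g, owned by the left side.
E' = π[g,f](π[e,g,f]((σ[g<7](R) ⋈[g=c] T)))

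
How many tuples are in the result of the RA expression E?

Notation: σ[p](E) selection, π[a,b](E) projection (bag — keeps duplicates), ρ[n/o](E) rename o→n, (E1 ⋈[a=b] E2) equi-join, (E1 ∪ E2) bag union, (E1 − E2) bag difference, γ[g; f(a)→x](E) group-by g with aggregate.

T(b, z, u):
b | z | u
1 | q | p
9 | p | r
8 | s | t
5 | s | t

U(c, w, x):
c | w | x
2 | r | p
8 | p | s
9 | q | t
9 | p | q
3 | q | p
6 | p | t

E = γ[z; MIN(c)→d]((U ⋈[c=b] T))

Subexpression sizes:
  U → 6
  T → 4
  (U ⋈[c=b] T) → 3
  γ[z; MIN(c)→d]((U ⋈[c=b] T)) → 2

|E| = 2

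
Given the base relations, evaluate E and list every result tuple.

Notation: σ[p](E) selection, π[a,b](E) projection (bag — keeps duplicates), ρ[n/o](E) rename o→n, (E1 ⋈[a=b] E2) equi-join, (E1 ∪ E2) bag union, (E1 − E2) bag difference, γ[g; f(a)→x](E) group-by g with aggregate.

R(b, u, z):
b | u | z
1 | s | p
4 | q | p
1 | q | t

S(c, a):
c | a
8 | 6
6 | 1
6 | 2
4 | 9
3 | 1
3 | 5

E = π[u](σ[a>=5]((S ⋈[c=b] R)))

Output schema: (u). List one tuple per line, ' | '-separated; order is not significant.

Subexpression sizes:
  S → 6
  R → 3
  (S ⋈[c=b] R) → 1
  σ[a>=5]((S ⋈[c=b] R)) → 1
  π[u](σ[a>=5]((S ⋈[c=b] R))) → 1

== RESULT ==
u
q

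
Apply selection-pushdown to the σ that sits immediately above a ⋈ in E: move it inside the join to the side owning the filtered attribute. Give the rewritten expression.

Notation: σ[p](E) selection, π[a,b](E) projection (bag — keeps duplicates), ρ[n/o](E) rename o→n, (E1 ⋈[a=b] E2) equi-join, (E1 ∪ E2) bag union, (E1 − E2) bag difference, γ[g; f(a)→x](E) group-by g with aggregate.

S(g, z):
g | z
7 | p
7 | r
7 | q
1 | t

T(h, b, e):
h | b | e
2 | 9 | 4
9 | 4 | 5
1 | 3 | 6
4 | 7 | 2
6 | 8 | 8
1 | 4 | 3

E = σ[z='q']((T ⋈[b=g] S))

σ filters on z, owned by the right side.
E' = (T ⋈[b=g] σ[z='q'](S))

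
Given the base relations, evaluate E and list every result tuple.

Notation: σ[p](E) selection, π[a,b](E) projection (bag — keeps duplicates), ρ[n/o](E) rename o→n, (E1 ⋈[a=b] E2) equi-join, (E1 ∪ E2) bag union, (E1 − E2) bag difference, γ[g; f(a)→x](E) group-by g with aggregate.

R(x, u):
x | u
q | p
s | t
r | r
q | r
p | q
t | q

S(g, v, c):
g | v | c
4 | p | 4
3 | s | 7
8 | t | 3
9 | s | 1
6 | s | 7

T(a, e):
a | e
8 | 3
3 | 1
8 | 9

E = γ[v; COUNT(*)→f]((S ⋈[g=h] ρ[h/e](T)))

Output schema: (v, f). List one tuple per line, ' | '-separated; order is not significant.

Row counts bottom-up:
  S → 5
  T → 3
  ρ[h/e](T) → 3
  (S ⋈[g=h] ρ[h/e](T)) → 2
  γ[v; COUNT(*)→f]((S ⋈[g=h] ρ[h/e](T))) → 1

== RESULT ==
v | f
s | 2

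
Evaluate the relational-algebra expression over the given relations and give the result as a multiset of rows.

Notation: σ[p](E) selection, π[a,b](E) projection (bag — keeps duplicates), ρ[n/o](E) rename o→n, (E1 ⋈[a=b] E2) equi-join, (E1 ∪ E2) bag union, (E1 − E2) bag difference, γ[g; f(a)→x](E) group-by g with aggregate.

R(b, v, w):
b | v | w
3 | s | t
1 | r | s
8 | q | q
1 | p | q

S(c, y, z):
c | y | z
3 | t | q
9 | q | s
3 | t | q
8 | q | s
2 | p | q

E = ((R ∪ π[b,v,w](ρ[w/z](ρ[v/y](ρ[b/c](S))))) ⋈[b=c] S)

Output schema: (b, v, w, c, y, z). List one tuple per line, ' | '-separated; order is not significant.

Subexpression sizes:
  R → 4
  S → 5
  ρ[b/c](S) → 5
  ρ[v/y](ρ[b/c](S)) → 5
  ρ[w/z](ρ[v/y](ρ[b/c](S))) → 5
  π[b,v,w](ρ[w/z](ρ[v/y](ρ[b/c](S)))) → 5
  (R ∪ π[b,v,w](ρ[w/z](ρ[v/y](ρ[b/c](S))))) → 9
  S → 5
  ((R ∪ π[b,v,w](ρ[w/z](ρ[v/y](ρ[b/c](S))))) ⋈[b=c] S) → 10

== RESULT ==
b | v | w | c | y | z
2 | p | q | 2 | p | q
3 | s | t | 3 | t | q
3 | s | t | 3 | t | q
3 | t | q | 3 | t | q
3 | t | q | 3 | t | q
3 | t | q | 3 | t | q
3 | t | q | 3 | t | q
8 | q | q | 8 | q | s
8 | q | s | 8 | q | s
9 | q | s | 9 | q | s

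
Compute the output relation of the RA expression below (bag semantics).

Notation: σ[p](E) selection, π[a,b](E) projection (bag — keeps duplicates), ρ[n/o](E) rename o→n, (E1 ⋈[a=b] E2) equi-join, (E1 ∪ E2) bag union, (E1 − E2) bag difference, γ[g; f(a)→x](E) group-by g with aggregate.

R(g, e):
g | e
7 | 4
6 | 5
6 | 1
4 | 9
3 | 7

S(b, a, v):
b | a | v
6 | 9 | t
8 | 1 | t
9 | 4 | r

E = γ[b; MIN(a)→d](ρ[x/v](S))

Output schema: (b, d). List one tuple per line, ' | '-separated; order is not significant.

Stepwise |·|:
  S → 3
  ρ[x/v](S) → 3
  γ[b; MIN(a)→d](ρ[x/v](S)) → 3

== RESULT ==
b | d
6 | 9
8 | 1
9 | 4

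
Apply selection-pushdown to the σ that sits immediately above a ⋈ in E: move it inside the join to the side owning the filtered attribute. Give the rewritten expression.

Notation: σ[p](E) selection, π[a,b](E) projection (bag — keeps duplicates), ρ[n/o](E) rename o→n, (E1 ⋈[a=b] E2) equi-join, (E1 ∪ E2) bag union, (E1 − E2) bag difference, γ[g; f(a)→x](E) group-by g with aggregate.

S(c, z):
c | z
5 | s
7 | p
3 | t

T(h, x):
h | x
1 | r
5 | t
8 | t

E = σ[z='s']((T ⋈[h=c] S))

σ filters on z, owned by the right side.
E' = (T ⋈[h=c] σ[z='s'](S))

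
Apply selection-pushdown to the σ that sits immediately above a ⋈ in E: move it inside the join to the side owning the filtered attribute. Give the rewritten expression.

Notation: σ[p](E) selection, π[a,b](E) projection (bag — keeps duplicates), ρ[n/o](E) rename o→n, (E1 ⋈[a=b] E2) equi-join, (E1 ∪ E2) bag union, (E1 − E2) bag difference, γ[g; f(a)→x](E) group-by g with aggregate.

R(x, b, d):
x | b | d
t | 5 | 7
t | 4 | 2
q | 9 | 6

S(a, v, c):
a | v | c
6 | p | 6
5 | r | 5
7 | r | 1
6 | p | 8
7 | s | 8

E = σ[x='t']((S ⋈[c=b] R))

σ filters on x, owned by the right side.
E' = (S ⋈[c=b] σ[x='t'](R))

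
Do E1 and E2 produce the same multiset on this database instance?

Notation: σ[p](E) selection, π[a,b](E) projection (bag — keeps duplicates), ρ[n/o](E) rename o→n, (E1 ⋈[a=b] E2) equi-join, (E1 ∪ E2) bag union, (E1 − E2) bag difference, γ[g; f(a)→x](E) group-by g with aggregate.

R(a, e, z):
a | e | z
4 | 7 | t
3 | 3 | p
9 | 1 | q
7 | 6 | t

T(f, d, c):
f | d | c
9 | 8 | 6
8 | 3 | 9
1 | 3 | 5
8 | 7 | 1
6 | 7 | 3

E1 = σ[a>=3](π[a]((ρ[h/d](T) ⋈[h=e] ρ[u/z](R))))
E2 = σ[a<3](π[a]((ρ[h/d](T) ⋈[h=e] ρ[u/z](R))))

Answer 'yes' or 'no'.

E1 stepwise |·|:
  T → 5
  ρ[h/d](T) → 5
  R → 4
  ρ[u/z](R) → 4
  (ρ[h/d](T) ⋈[h=e] ρ[u/z](R)) → 4
  π[a]((ρ[h/d](T) ⋈[h=e] ρ[u/z](R))) → 4
  σ[a>=3](π[a]((ρ[h/d](T) ⋈[h=e] ρ[u/z](R)))) → 4
E2 stepwise |·|:
  T → 5
  ρ[h/d](T) → 5
  R → 4
  ρ[u/z](R) → 4
  (ρ[h/d](T) ⋈[h=e] ρ[u/z](R)) → 4
  π[a]((ρ[h/d](T) ⋈[h=e] ρ[u/z](R))) → 4
  σ[a<3](π[a]((ρ[h/d](T) ⋈[h=e] ρ[u/z](R)))) → 0

E1 result:
a
3
3
4
4
E2 result:
a
(0 rows)
Witness: (3,) appears 2× in E1 but 0× in E2.

no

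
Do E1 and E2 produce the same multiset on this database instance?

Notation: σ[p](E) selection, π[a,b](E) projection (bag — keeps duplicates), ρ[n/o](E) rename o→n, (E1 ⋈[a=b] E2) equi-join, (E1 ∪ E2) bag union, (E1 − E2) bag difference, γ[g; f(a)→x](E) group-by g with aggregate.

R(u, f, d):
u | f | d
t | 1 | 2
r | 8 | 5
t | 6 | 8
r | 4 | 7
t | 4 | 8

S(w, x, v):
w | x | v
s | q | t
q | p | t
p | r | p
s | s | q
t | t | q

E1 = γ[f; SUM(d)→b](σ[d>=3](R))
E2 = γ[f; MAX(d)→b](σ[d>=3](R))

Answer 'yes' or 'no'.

E1 stepwise |·|:
  R → 5
  σ[d>=3](R) → 4
  γ[f; SUM(d)→b](σ[d>=3](R)) → 3
E2 stepwise |·|:
  R → 5
  σ[d>=3](R) → 4
  γ[f; MAX(d)→b](σ[d>=3](R)) → 3

E1 result:
f | b
4 | 15
6 | 8
8 | 5
E2 result:
f | b
4 | 8
6 | 8
8 | 5
Witness: (4, 15) appears 1× in E1 but 0× in E2.

no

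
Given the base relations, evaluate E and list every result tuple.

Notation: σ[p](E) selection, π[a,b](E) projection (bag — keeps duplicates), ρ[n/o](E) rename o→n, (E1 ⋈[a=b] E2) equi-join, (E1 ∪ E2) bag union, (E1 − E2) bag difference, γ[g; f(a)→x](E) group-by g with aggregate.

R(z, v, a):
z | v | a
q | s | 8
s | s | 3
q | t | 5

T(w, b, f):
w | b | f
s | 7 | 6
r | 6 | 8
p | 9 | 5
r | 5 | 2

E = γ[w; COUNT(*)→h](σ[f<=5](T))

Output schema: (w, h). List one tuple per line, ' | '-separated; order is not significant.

Subexpression sizes:
  T → 4
  σ[f<=5](T) → 2
  γ[w; COUNT(*)→h](σ[f<=5](T)) → 2

== RESULT ==
w | h
p | 1
r | 1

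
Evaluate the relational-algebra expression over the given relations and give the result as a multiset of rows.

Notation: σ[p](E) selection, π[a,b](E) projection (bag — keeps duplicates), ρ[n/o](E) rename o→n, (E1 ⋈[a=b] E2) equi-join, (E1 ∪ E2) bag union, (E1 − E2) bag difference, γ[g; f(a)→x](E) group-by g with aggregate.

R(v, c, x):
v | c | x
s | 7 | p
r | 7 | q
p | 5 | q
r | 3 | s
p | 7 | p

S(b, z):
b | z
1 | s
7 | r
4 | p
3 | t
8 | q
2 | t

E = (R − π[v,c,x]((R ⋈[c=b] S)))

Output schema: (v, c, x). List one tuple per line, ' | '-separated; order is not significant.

Subexpression sizes:
  R → 5
  R → 5
  S → 6
  (R ⋈[c=b] S) → 4
  π[v,c,x]((R ⋈[c=b] S)) → 4
  (R − π[v,c,x]((R ⋈[c=b] S))) → 1

== RESULT ==
v | c | x
p | 5 | q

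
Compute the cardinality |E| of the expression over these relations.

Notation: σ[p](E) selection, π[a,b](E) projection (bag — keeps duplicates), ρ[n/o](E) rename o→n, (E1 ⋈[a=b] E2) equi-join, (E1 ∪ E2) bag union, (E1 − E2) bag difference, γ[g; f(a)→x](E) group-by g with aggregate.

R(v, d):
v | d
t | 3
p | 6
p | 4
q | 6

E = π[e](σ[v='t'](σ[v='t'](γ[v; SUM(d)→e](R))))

Per-node cardinality:
  R → 4
  γ[v; SUM(d)→e](R) → 3
  σ[v='t'](γ[v; SUM(d)→e](R)) → 1
  σ[v='t'](σ[v='t'](γ[v; SUM(d)→e](R))) → 1
  π[e](σ[v='t'](σ[v='t'](γ[v; SUM(d)→e](R)))) → 1

|E| = 1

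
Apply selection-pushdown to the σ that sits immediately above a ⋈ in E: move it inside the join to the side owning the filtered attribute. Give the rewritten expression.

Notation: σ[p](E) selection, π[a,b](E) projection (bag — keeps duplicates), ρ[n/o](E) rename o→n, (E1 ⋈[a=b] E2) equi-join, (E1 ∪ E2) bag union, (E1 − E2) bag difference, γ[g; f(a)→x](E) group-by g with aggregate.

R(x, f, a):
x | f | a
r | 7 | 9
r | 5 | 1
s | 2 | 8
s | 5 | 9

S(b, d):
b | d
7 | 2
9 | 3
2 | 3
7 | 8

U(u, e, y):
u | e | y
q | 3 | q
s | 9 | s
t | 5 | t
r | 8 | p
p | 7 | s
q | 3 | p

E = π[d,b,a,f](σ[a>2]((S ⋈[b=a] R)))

σ filters on a, owned by the right side.
E' = π[d,b,a,f]((S ⋈[b=a] σ[a>2](R)))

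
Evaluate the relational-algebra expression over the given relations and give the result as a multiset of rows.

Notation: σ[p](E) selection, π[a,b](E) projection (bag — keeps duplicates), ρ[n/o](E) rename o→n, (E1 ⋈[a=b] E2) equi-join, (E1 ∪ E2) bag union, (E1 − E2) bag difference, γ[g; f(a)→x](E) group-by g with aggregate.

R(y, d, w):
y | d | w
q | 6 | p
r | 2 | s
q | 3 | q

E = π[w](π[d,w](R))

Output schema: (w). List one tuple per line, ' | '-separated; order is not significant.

Stepwise |·|:
  R → 3
  π[d,w](R) → 3
  π[w](π[d,w](R)) → 3

== RESULT ==
w
p
q
s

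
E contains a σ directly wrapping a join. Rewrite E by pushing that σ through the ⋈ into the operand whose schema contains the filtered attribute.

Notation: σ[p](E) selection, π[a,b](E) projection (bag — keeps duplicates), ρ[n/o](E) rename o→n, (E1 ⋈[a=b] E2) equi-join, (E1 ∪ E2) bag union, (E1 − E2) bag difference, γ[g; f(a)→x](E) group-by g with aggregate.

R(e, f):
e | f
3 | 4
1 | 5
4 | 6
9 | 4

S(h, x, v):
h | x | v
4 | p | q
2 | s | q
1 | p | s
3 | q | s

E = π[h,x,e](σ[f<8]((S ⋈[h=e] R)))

σ filters on f, owned by the right side.
E' = π[h,x,e]((S ⋈[h=e] σ[f<8](R)))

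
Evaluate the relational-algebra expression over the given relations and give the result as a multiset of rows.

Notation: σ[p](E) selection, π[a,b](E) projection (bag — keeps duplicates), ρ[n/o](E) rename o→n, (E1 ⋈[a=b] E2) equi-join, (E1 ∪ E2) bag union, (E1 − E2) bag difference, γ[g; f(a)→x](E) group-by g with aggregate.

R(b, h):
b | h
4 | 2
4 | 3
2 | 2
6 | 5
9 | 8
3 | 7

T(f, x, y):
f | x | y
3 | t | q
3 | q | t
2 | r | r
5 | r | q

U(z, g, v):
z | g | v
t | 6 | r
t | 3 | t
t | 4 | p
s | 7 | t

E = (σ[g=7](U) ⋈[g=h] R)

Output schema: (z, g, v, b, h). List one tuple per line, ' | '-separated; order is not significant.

Subexpression sizes:
  U → 4
  σ[g=7](U) → 1
  R → 6
  (σ[g=7](U) ⋈[g=h] R) → 1

== RESULT ==
z | g | v | b | h
s | 7 | t | 3 | 7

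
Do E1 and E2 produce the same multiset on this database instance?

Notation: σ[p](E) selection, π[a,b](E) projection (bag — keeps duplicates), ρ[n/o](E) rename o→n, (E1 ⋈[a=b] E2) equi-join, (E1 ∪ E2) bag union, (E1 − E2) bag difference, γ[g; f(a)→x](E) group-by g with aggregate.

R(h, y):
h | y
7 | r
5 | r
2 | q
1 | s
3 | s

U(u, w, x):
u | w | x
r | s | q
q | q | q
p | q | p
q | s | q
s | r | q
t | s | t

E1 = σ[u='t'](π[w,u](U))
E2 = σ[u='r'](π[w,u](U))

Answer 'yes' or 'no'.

E1 subexpression sizes:
  U → 6
  π[w,u](U) → 6
  σ[u='t'](π[w,u](U)) → 1
E2 subexpression sizes:
  U → 6
  π[w,u](U) → 6
  σ[u='r'](π[w,u](U)) → 1

E1 result:
w | u
s | t
E2 result:
w | u
s | r
Witness: ('s', 'r') appears 0× in E1 but 1× in E2.

no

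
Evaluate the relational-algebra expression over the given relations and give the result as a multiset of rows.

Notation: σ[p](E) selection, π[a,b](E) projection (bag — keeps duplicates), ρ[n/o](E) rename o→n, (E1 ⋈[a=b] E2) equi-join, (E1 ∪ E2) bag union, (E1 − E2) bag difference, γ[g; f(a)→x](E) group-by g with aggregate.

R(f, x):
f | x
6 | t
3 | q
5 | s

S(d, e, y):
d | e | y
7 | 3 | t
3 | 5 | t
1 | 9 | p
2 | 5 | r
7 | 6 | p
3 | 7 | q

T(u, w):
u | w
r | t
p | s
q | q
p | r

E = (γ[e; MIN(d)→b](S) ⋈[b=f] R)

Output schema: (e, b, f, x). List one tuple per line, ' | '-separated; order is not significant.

Row counts bottom-up:
  S → 6
  γ[e; MIN(d)→b](S) → 5
  R → 3
  (γ[e; MIN(d)→b](S) ⋈[b=f] R) → 1

== RESULT ==
e | b | f | x
7 | 3 | 3 | q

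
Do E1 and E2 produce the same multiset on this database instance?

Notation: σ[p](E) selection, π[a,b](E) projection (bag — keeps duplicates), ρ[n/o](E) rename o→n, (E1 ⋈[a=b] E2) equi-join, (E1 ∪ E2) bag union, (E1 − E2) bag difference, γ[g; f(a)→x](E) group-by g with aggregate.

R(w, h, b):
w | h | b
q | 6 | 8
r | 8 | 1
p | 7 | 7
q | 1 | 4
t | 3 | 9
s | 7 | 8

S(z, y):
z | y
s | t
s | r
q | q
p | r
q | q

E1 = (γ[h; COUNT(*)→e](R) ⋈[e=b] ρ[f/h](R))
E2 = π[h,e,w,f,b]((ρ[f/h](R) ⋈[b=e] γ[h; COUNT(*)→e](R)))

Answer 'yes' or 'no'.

E1 per-node cardinality:
  R → 6
  γ[h; COUNT(*)→e](R) → 5
  R → 6
  ρ[f/h](R) → 6
  (γ[h; COUNT(*)→e](R) ⋈[e=b] ρ[f/h](R)) → 4
E2 per-node cardinality:
  R → 6
  ρ[f/h](R) → 6
  R → 6
  γ[h; COUNT(*)→e](R) → 5
  (ρ[f/h](R) ⋈[b=e] γ[h; COUNT(*)→e](R)) → 4
  π[h,e,w,f,b]((ρ[f/h](R) ⋈[b=e] γ[h; COUNT(*)→e](R))) → 4

E1 and E2 produce the same multiset:
h | e | w | f | b
1 | 1 | r | 8 | 1
3 | 1 | r | 8 | 1
6 | 1 | r | 8 | 1
8 | 1 | r | 8 | 1

yes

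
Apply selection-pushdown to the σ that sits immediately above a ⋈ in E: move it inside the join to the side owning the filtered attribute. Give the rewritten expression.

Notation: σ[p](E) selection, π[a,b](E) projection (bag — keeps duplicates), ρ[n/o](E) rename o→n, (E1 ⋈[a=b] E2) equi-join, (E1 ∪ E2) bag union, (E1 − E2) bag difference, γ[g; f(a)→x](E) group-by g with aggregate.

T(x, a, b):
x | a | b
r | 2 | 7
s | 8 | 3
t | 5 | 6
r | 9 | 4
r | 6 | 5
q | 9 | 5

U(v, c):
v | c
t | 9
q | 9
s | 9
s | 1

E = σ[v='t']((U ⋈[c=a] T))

σ filters on v, owned by the left side.
E' = (σ[v='t'](U) ⋈[c=a] T)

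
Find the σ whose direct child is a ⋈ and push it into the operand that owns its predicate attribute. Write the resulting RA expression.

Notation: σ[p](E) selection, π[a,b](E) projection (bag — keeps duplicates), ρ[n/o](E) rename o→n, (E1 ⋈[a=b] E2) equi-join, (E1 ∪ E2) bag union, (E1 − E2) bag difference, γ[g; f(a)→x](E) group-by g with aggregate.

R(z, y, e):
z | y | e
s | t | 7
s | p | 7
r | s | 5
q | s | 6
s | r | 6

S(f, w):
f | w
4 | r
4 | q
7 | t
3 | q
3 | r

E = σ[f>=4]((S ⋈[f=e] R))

σ filters on f, owned by the left side.
E' = (σ[f>=4](S) ⋈[f=e] R)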